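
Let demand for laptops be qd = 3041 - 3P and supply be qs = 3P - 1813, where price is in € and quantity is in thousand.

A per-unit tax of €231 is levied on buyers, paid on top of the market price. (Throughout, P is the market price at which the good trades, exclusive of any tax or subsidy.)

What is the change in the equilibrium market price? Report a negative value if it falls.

-115.5

Original equilibrium: 3041 - 3P = 3P - 1813 gives 4854 = 6P, so P = 809 and q = 614.
Since buyers pay the price plus the tax, the effective demand curve becomes qd = 2348 - 3P.
Clearing the new market: 2348 - 3P = 3P - 1813, so P = 693.5 and q = 267.5.
ΔP = 693.5 − 809 = -115.5.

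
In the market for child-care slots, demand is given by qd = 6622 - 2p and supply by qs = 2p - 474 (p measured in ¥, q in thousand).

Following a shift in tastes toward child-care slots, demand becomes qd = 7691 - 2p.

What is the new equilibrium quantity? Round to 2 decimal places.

3608.50

Initially, 6622 - 2p = 2p - 474, so 7096 = 4p and p = 1774, q = 3074.
The new curves are qd = 7691 - 2p (demand) and qs = 2p - 474 (supply).
Equate the new curves: 7691 - 2p = 2p - 474, giving 8165 = 4p, p = 2041.25, q = 3608.5.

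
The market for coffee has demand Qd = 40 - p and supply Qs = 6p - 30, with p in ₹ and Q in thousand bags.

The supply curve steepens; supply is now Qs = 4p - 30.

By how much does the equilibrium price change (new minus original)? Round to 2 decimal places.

Before the shock: 40 - p = 6p - 30 ⇒ 70 = 7p ⇒ p = 10, Q = 30.
With the change applied: demand Qd = 40 - p, supply Qs = 4p - 30.
New equilibrium: 40 - p = 4p - 30 ⇒ 70 = 5p ⇒ p = 14, Q = 26.
Δp = 14 − 10 = +4.00.

+4.00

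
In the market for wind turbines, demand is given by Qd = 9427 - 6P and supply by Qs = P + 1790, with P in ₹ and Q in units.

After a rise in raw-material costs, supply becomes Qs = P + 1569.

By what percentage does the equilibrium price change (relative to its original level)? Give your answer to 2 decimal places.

+2.89

Initially, 9427 - 6P = P + 1790, so 7637 = 7P and P = 1091, Q = 2881.
With the change applied: demand Qd = 9427 - 6P, supply Qs = P + 1569.
Equate the new curves: 9427 - 6P = P + 1569, giving 7858 = 7P, P = 7858/7 ≈ 1122.5714, Q = 18841/7 ≈ 2691.5714.
%ΔP = (1122.5714 − 1091) / 1091 × 100 = +2.89%.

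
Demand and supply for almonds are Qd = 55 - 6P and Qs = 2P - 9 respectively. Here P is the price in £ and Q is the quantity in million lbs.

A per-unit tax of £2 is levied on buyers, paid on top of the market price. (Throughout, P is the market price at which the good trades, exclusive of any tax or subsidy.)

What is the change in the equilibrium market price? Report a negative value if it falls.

Before the shock: 55 - 6P = 2P - 9 ⇒ 64 = 8P ⇒ P = 8, Q = 7.
Since buyers pay the price plus the tax, the effective demand curve becomes Qd = 43 - 6P.
Setting them equal: 43 - 6P = 2P - 9 → 52 = 8P, so P = 6.5 and Q = 4.
ΔP = 6.5 − 8 = -1.5.

-1.5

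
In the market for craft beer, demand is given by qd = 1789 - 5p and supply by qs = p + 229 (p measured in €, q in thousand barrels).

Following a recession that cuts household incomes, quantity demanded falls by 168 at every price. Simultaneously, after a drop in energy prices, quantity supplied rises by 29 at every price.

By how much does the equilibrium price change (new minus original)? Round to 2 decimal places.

Solve the original market: 1789 - 5p = p + 229, hence p = 260 and q = 489.
With the change applied: demand qd = 1621 - 5p, supply qs = p + 258.
Setting them equal: 1621 - 5p = p + 258 → 1363 = 6p, so p = 1363/6 ≈ 227.1667 and q = 2911/6 ≈ 485.1667.
Δp = 227.1667 − 260 = -32.83.

-32.83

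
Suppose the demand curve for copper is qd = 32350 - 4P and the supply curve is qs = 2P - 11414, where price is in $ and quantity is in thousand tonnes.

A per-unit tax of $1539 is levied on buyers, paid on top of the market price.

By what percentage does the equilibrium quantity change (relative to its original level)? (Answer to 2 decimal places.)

-64.65

Before the shock: 32350 - 4P = 2P - 11414 ⇒ 43764 = 6P ⇒ P = 7294, q = 3174.
Since buyers pay the price plus the tax, the effective demand curve becomes qd = 26194 - 4P.
Equate the new curves: 26194 - 4P = 2P - 11414, giving 37608 = 6P, P = 6268, q = 1122.
%Δq = (1122 − 3174) / 3174 × 100 = -64.65%.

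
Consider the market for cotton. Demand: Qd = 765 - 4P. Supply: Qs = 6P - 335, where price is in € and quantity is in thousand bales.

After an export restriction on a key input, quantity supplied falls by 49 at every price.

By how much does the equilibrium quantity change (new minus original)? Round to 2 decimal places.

Initially, 765 - 4P = 6P - 335, so 1100 = 10P and P = 110, Q = 325.
The new curves are Qd = 765 - 4P (demand) and Qs = 6P - 384 (supply).
Equate the new curves: 765 - 4P = 6P - 384, giving 1149 = 10P, P = 114.9, Q = 305.4.
ΔQ = 305.4 − 325 = -19.60.

-19.60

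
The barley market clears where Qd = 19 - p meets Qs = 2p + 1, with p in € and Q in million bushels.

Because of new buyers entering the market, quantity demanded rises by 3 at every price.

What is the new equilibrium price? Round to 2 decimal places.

7.00

Before the shock: 19 - p = 2p + 1 ⇒ 18 = 3p ⇒ p = 6, Q = 13.
After the shift, demand is Qd = 22 - p and supply is Qs = 2p + 1.
Setting them equal: 22 - p = 2p + 1 → 21 = 3p, so p = 7 and Q = 15.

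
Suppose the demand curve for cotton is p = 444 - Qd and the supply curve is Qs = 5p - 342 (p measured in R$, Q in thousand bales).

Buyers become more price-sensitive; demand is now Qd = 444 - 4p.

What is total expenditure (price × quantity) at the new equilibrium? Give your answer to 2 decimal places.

Original equilibrium: 444 - p = 5p - 342 gives 786 = 6p, so p = 131 and Q = 313.
The new curves are Qd = 444 - 4p (demand) and Qs = 5p - 342 (supply).
New equilibrium: 444 - 4p = 5p - 342 ⇒ 786 = 9p ⇒ p = 262/3 ≈ 87.3333, Q = 284/3 ≈ 94.6667.
New expenditure = 87.3333 × 94.6667 = 8267.56.

8267.56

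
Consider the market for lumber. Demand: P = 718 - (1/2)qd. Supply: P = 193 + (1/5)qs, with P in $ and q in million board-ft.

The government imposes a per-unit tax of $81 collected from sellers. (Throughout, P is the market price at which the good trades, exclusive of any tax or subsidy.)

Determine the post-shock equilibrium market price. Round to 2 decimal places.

400.86

Before the shock: 1436 - 2P = 5P - 965 ⇒ 2401 = 7P ⇒ P = 343, q = 750.
Since sellers keep the price net of the tax, the effective supply curve becomes qs = 5P - 1370.
New equilibrium: 1436 - 2P = 5P - 1370 ⇒ 2806 = 7P ⇒ P = 2806/7 ≈ 400.8571, q = 4440/7 ≈ 634.2857.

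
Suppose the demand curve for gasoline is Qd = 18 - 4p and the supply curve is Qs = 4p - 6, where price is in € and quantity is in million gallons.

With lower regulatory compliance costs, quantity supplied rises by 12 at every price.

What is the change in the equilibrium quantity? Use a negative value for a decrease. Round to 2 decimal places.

+6.00

Solve the original market: 18 - 4p = 4p - 6, hence p = 3 and Q = 6.
After the shift, demand is Qd = 18 - 4p and supply is Qs = 4p + 6.
New equilibrium: 18 - 4p = 4p + 6 ⇒ 12 = 8p ⇒ p = 1.5, Q = 12.
ΔQ = 12 − 6 = +6.00.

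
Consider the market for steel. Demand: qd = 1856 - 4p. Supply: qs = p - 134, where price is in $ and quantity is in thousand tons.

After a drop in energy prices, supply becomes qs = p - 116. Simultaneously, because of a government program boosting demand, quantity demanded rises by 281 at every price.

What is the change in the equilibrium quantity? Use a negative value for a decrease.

+70.6

Solve the original market: 1856 - 4p = p - 134, hence p = 398 and q = 264.
With the change applied: demand qd = 2137 - 4p, supply qs = p - 116.
Equate the new curves: 2137 - 4p = p - 116, giving 2253 = 5p, p = 450.6, q = 334.6.
Δq = 334.6 − 264 = +70.6.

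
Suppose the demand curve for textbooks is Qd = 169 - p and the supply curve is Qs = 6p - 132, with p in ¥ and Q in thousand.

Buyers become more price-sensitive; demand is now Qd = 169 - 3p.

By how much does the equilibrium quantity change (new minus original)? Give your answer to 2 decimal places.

Original equilibrium: 169 - p = 6p - 132 gives 301 = 7p, so p = 43 and Q = 126.
After the shift, demand is Qd = 169 - 3p and supply is Qs = 6p - 132.
Equate the new curves: 169 - 3p = 6p - 132, giving 301 = 9p, p = 301/9 ≈ 33.4444, Q = 206/3 ≈ 68.6667.
ΔQ = 68.6667 − 126 = -57.33.

-57.33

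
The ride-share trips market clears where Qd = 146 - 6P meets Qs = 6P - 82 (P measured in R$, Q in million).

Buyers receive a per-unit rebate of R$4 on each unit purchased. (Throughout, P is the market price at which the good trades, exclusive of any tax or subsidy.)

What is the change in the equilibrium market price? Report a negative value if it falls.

+2

Before the shock: 146 - 6P = 6P - 82 ⇒ 228 = 12P ⇒ P = 19, Q = 32.
Since buyers' out-of-pocket price is the market price minus the rebate, the effective demand curve becomes Qd = 170 - 6P.
Clearing the new market: 170 - 6P = 6P - 82, so P = 21 and Q = 44.
ΔP = 21 − 19 = +2.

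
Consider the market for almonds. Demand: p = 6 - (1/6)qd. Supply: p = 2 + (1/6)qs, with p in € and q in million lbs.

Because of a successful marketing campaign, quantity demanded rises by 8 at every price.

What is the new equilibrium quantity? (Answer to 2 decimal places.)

Solve the original market: 36 - 6p = 6p - 12, hence p = 4 and q = 12.
The new curves are qd = 44 - 6p (demand) and qs = 6p - 12 (supply).
Equate the new curves: 44 - 6p = 6p - 12, giving 56 = 12p, p = 14/3 ≈ 4.6667, q = 16.

16.00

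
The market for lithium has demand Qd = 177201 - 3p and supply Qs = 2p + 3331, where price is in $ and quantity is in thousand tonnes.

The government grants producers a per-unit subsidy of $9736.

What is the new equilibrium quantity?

Before the shock: 177201 - 3p = 2p + 3331 ⇒ 173870 = 5p ⇒ p = 34774, Q = 72879.
Since sellers receive the price plus the subsidy, the effective supply curve becomes Qs = 2p + 22803.
Setting them equal: 177201 - 3p = 2p + 22803 → 154398 = 5p, so p = 30879.6 and Q = 84562.2.

84562.2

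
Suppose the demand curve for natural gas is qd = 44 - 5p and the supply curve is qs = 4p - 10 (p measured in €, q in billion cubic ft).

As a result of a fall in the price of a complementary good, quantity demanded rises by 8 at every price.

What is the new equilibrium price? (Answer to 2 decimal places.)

Initially, 44 - 5p = 4p - 10, so 54 = 9p and p = 6, q = 14.
The shock moves the curves to qd = 52 - 5p and qs = 4p - 10.
Equate the new curves: 52 - 5p = 4p - 10, giving 62 = 9p, p = 62/9 ≈ 6.8889, q = 158/9 ≈ 17.5556.

6.89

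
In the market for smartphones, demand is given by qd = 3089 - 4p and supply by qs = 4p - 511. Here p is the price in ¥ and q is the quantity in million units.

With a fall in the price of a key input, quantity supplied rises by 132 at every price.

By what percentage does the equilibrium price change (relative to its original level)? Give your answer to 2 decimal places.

-3.67

Before the shock: 3089 - 4p = 4p - 511 ⇒ 3600 = 8p ⇒ p = 450, q = 1289.
After the shift, demand is qd = 3089 - 4p and supply is qs = 4p - 379.
Setting them equal: 3089 - 4p = 4p - 379 → 3468 = 8p, so p = 433.5 and q = 1355.
%Δp = (433.5 − 450) / 450 × 100 = -3.67%.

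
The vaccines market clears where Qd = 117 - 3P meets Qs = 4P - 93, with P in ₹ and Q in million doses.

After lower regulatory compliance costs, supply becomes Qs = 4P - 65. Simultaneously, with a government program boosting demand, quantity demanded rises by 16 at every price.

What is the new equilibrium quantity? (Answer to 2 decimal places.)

Original equilibrium: 117 - 3P = 4P - 93 gives 210 = 7P, so P = 30 and Q = 27.
The shock moves the curves to Qd = 133 - 3P and Qs = 4P - 65.
Setting them equal: 133 - 3P = 4P - 65 → 198 = 7P, so P = 198/7 ≈ 28.2857 and Q = 337/7 ≈ 48.1429.

48.14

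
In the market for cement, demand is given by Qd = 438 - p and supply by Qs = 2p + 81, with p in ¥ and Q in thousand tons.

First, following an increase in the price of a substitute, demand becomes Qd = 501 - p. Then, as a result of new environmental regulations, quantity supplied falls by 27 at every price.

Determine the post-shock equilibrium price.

Solve the original market: 438 - p = 2p + 81, hence p = 119 and Q = 319.
The shock moves the curves to Qd = 501 - p and Qs = 2p + 54.
Equate the new curves: 501 - p = 2p + 54, giving 447 = 3p, p = 149, Q = 352.

149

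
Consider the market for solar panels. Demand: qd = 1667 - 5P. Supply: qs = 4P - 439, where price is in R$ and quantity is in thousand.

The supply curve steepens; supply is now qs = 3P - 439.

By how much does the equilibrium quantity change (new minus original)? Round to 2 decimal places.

-146.25

Solve the original market: 1667 - 5P = 4P - 439, hence P = 234 and q = 497.
The new curves are qd = 1667 - 5P (demand) and qs = 3P - 439 (supply).
Clearing the new market: 1667 - 5P = 3P - 439, so P = 263.25 and q = 350.75.
Δq = 350.75 − 497 = -146.25.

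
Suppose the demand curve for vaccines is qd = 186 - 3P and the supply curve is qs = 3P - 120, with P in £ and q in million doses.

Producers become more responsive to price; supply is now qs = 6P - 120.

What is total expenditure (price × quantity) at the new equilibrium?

Original equilibrium: 186 - 3P = 3P - 120 gives 306 = 6P, so P = 51 and q = 33.
The shock moves the curves to qd = 186 - 3P and qs = 6P - 120.
Setting them equal: 186 - 3P = 6P - 120 → 306 = 9P, so P = 34 and q = 84.
New expenditure = 34 × 84 = 2856.

2856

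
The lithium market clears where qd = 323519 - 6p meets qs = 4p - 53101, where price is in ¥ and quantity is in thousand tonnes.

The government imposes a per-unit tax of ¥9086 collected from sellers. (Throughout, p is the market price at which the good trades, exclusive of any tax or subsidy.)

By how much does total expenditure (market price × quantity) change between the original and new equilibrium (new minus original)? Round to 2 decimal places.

-546001000.16

Initially, 323519 - 6p = 4p - 53101, so 376620 = 10p and p = 37662, q = 97547.
Since sellers keep the price net of the tax, the effective supply curve becomes qs = 4p - 89445.
Equate the new curves: 323519 - 6p = 4p - 89445, giving 412964 = 10p, p = 41296.4, q = 75740.6.
Expenditure moves from 37662×97547 = 3673815114 to 41296.4×75740.6 = 3127814113.84; change = -546001000.16.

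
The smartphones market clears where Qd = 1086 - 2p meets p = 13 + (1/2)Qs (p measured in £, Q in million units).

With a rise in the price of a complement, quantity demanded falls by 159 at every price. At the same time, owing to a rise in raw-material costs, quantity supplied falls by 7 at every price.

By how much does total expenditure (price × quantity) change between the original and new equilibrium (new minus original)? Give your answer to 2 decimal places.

Initially, 1086 - 2p = 2p - 26, so 1112 = 4p and p = 278, Q = 530.
After the shift, demand is Qd = 927 - 2p and supply is Qs = 2p - 33.
Setting them equal: 927 - 2p = 2p - 33 → 960 = 4p, so p = 240 and Q = 447.
Expenditure moves from 278×530 = 147340 to 240×447 = 107280; change = -40060.00.

-40060.00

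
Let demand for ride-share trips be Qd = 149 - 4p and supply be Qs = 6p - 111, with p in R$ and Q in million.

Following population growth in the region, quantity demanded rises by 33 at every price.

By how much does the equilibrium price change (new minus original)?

Before the shock: 149 - 4p = 6p - 111 ⇒ 260 = 10p ⇒ p = 26, Q = 45.
The new curves are Qd = 182 - 4p (demand) and Qs = 6p - 111 (supply).
Equate the new curves: 182 - 4p = 6p - 111, giving 293 = 10p, p = 29.3, Q = 64.8.
Δp = 29.3 − 26 = +3.3.

+3.3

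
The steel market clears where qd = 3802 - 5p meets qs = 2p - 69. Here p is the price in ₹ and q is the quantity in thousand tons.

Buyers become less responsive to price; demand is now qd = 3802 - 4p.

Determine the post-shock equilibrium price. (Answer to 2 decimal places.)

645.17

Before the shock: 3802 - 5p = 2p - 69 ⇒ 3871 = 7p ⇒ p = 553, q = 1037.
The new curves are qd = 3802 - 4p (demand) and qs = 2p - 69 (supply).
Setting them equal: 3802 - 4p = 2p - 69 → 3871 = 6p, so p = 3871/6 ≈ 645.1667 and q = 3664/3 ≈ 1221.3333.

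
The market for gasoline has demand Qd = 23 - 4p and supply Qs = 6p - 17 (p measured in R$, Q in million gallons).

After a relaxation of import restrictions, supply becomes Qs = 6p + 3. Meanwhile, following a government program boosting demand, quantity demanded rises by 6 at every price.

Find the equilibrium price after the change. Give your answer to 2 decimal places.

Solve the original market: 23 - 4p = 6p - 17, hence p = 4 and Q = 7.
After the shift, demand is Qd = 29 - 4p and supply is Qs = 6p + 3.
Equate the new curves: 29 - 4p = 6p + 3, giving 26 = 10p, p = 2.6, Q = 18.6.

2.60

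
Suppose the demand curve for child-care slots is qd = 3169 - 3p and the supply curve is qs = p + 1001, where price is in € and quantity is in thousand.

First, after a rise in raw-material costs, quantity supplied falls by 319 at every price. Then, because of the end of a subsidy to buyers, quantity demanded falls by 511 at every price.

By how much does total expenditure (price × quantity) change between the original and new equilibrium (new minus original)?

Original equilibrium: 3169 - 3p = p + 1001 gives 2168 = 4p, so p = 542 and q = 1543.
After the shift, demand is qd = 2658 - 3p and supply is qs = p + 682.
New equilibrium: 2658 - 3p = p + 682 ⇒ 1976 = 4p ⇒ p = 494, q = 1176.
Expenditure moves from 542×1543 = 836306 to 494×1176 = 580944; change = -255362.

-255362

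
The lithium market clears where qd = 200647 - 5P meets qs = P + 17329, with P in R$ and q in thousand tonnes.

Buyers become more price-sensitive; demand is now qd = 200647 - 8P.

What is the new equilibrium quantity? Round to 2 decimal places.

Solve the original market: 200647 - 5P = P + 17329, hence P = 30553 and q = 47882.
After the shift, demand is qd = 200647 - 8P and supply is qs = P + 17329.
New equilibrium: 200647 - 8P = P + 17329 ⇒ 183318 = 9P ⇒ P = 61106/3 ≈ 20368.6667, q = 113093/3 ≈ 37697.6667.

37697.67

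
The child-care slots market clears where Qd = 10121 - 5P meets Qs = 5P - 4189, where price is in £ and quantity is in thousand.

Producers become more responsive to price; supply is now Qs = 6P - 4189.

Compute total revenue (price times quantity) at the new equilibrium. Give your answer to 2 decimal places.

4704678.60

Solve the original market: 10121 - 5P = 5P - 4189, hence P = 1431 and Q = 2966.
The new curves are Qd = 10121 - 5P (demand) and Qs = 6P - 4189 (supply).
Clearing the new market: 10121 - 5P = 6P - 4189, so P = 14310/11 ≈ 1300.9091 and Q = 39781/11 ≈ 3616.4545.
New expenditure = 1300.9091 × 3616.4545 = 4704678.60.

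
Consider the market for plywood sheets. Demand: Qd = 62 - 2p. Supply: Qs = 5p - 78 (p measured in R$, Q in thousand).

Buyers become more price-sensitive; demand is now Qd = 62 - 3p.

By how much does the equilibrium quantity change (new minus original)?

Solve the original market: 62 - 2p = 5p - 78, hence p = 20 and Q = 22.
With the change applied: demand Qd = 62 - 3p, supply Qs = 5p - 78.
Clearing the new market: 62 - 3p = 5p - 78, so p = 17.5 and Q = 9.5.
ΔQ = 9.5 − 22 = -12.5.

-12.5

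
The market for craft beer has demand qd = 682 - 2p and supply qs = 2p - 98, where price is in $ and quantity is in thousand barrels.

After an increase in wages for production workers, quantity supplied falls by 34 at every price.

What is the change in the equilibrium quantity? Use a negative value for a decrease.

Solve the original market: 682 - 2p = 2p - 98, hence p = 195 and q = 292.
The shock moves the curves to qd = 682 - 2p and qs = 2p - 132.
Setting them equal: 682 - 2p = 2p - 132 → 814 = 4p, so p = 203.5 and q = 275.
Δq = 275 − 292 = -17.

-17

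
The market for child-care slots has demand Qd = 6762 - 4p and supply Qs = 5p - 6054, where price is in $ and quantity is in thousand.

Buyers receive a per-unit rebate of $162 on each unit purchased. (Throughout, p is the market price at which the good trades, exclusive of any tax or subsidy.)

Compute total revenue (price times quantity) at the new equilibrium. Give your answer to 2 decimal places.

Solve the original market: 6762 - 4p = 5p - 6054, hence p = 1424 and Q = 1066.
Since buyers' out-of-pocket price is the market price minus the rebate, the effective demand curve becomes Qd = 7410 - 4p.
New equilibrium: 7410 - 4p = 5p - 6054 ⇒ 13464 = 9p ⇒ p = 1496, Q = 1426.
New expenditure = 1496 × 1426 = 2133296.00.

2133296.00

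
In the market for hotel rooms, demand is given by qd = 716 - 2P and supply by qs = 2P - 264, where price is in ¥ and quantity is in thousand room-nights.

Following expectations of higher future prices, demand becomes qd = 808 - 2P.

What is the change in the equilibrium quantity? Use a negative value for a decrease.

Before the shock: 716 - 2P = 2P - 264 ⇒ 980 = 4P ⇒ P = 245, q = 226.
With the change applied: demand qd = 808 - 2P, supply qs = 2P - 264.
Clearing the new market: 808 - 2P = 2P - 264, so P = 268 and q = 272.
Δq = 272 − 226 = +46.

+46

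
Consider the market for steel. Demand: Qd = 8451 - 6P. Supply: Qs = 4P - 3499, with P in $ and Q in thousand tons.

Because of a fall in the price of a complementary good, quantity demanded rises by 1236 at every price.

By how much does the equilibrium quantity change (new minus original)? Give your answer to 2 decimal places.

+494.40

Before the shock: 8451 - 6P = 4P - 3499 ⇒ 11950 = 10P ⇒ P = 1195, Q = 1281.
The shock moves the curves to Qd = 9687 - 6P and Qs = 4P - 3499.
New equilibrium: 9687 - 6P = 4P - 3499 ⇒ 13186 = 10P ⇒ P = 1318.6, Q = 1775.4.
ΔQ = 1775.4 − 1281 = +494.40.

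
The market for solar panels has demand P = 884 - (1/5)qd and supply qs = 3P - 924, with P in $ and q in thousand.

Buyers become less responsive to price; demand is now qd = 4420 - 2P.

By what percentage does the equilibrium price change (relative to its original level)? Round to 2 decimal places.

+60.00

Initially, 4420 - 5P = 3P - 924, so 5344 = 8P and P = 668, q = 1080.
The new curves are qd = 4420 - 2P (demand) and qs = 3P - 924 (supply).
Equate the new curves: 4420 - 2P = 3P - 924, giving 5344 = 5P, P = 1068.8, q = 2282.4.
%ΔP = (1068.8 − 668) / 668 × 100 = +60.00%.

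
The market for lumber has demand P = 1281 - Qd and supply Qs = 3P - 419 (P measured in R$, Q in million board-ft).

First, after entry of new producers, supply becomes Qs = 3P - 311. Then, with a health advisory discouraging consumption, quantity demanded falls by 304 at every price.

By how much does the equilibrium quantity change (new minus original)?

-201

Before the shock: 1281 - P = 3P - 419 ⇒ 1700 = 4P ⇒ P = 425, Q = 856.
The new curves are Qd = 977 - P (demand) and Qs = 3P - 311 (supply).
Setting them equal: 977 - P = 3P - 311 → 1288 = 4P, so P = 322 and Q = 655.
ΔQ = 655 − 856 = -201.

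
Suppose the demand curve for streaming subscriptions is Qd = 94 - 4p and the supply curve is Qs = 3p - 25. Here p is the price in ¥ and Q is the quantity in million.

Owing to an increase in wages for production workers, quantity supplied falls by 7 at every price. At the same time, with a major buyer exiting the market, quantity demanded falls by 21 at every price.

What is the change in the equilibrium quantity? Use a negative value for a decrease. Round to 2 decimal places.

-13.00

Original equilibrium: 94 - 4p = 3p - 25 gives 119 = 7p, so p = 17 and Q = 26.
After the shift, demand is Qd = 73 - 4p and supply is Qs = 3p - 32.
New equilibrium: 73 - 4p = 3p - 32 ⇒ 105 = 7p ⇒ p = 15, Q = 13.
ΔQ = 13 − 26 = -13.00.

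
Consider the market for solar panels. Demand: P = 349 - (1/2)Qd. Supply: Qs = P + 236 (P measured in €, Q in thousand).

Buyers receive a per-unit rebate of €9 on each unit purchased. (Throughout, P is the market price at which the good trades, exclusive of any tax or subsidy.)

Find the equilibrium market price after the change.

160

Original equilibrium: 698 - 2P = P + 236 gives 462 = 3P, so P = 154 and Q = 390.
Since buyers' out-of-pocket price is the market price minus the rebate, the effective demand curve becomes Qd = 716 - 2P.
New equilibrium: 716 - 2P = P + 236 ⇒ 480 = 3P ⇒ P = 160, Q = 396.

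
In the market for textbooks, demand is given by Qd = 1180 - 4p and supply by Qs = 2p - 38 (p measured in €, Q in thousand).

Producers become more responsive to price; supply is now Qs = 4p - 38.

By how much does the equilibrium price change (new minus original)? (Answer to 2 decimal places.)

-50.75

Initially, 1180 - 4p = 2p - 38, so 1218 = 6p and p = 203, Q = 368.
With the change applied: demand Qd = 1180 - 4p, supply Qs = 4p - 38.
Equate the new curves: 1180 - 4p = 4p - 38, giving 1218 = 8p, p = 152.25, Q = 571.
Δp = 152.25 − 203 = -50.75.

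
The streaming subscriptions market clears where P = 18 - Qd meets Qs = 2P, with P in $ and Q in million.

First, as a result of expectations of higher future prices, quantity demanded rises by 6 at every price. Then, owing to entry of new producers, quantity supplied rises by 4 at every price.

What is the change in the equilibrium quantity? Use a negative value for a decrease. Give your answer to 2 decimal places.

Before the shock: 18 - P = 2P ⇒ 18 = 3P ⇒ P = 6, Q = 12.
The new curves are Qd = 24 - P (demand) and Qs = 2P + 4 (supply).
Setting them equal: 24 - P = 2P + 4 → 20 = 3P, so P = 20/3 ≈ 6.6667 and Q = 52/3 ≈ 17.3333.
ΔQ = 17.3333 − 12 = +5.33.

+5.33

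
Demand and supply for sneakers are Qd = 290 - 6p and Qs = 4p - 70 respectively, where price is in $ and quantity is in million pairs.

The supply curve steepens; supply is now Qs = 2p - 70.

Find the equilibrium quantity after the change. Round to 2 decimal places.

20.00

Initially, 290 - 6p = 4p - 70, so 360 = 10p and p = 36, Q = 74.
The shock moves the curves to Qd = 290 - 6p and Qs = 2p - 70.
Setting them equal: 290 - 6p = 2p - 70 → 360 = 8p, so p = 45 and Q = 20.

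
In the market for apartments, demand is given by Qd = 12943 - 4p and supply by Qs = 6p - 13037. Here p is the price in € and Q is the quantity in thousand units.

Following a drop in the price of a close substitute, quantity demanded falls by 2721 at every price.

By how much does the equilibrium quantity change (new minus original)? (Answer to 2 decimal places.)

Initially, 12943 - 4p = 6p - 13037, so 25980 = 10p and p = 2598, Q = 2551.
The shock moves the curves to Qd = 10222 - 4p and Qs = 6p - 13037.
Equate the new curves: 10222 - 4p = 6p - 13037, giving 23259 = 10p, p = 2325.9, Q = 918.4.
ΔQ = 918.4 − 2551 = -1632.60.

-1632.60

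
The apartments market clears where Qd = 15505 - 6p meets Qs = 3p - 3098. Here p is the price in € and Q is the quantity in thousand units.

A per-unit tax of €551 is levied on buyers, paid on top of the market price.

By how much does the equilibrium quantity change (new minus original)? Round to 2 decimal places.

-1102.00

Solve the original market: 15505 - 6p = 3p - 3098, hence p = 2067 and Q = 3103.
Since buyers pay the price plus the tax, the effective demand curve becomes Qd = 12199 - 6p.
Clearing the new market: 12199 - 6p = 3p - 3098, so p = 5099/3 ≈ 1699.6667 and Q = 2001.
ΔQ = 2001 − 3103 = -1102.00.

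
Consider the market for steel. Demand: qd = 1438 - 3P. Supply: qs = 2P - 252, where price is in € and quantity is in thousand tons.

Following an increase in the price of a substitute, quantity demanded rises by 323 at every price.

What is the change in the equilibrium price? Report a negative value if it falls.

Solve the original market: 1438 - 3P = 2P - 252, hence P = 338 and q = 424.
With the change applied: demand qd = 1761 - 3P, supply qs = 2P - 252.
Setting them equal: 1761 - 3P = 2P - 252 → 2013 = 5P, so P = 402.6 and q = 553.2.
ΔP = 402.6 − 338 = +64.6.

+64.6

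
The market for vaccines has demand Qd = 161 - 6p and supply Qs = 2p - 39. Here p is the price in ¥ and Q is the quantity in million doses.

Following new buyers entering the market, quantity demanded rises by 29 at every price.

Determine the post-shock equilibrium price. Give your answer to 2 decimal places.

28.63

Before the shock: 161 - 6p = 2p - 39 ⇒ 200 = 8p ⇒ p = 25, Q = 11.
With the change applied: demand Qd = 190 - 6p, supply Qs = 2p - 39.
New equilibrium: 190 - 6p = 2p - 39 ⇒ 229 = 8p ⇒ p = 28.625, Q = 18.25.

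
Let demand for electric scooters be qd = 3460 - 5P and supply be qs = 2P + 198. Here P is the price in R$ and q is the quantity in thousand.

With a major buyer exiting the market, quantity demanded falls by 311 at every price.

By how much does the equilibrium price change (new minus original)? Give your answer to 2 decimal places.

Solve the original market: 3460 - 5P = 2P + 198, hence P = 466 and q = 1130.
The new curves are qd = 3149 - 5P (demand) and qs = 2P + 198 (supply).
Equate the new curves: 3149 - 5P = 2P + 198, giving 2951 = 7P, P = 2951/7 ≈ 421.5714, q = 7288/7 ≈ 1041.1429.
ΔP = 421.5714 − 466 = -44.43.

-44.43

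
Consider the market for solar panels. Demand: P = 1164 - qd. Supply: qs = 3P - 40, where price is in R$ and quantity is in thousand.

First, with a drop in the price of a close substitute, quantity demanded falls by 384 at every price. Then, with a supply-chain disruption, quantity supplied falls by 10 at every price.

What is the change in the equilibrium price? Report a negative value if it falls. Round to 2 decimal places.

Original equilibrium: 1164 - P = 3P - 40 gives 1204 = 4P, so P = 301 and q = 863.
The shock moves the curves to qd = 780 - P and qs = 3P - 50.
Setting them equal: 780 - P = 3P - 50 → 830 = 4P, so P = 207.5 and q = 572.5.
ΔP = 207.5 − 301 = -93.50.

-93.50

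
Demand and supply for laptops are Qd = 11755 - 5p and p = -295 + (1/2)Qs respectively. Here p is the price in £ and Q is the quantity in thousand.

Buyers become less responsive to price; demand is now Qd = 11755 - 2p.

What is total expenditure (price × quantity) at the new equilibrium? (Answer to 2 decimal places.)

Initially, 11755 - 5p = 2p + 590, so 11165 = 7p and p = 1595, Q = 3780.
With the change applied: demand Qd = 11755 - 2p, supply Qs = 2p + 590.
Clearing the new market: 11755 - 2p = 2p + 590, so p = 2791.25 and Q = 6172.5.
New expenditure = 2791.25 × 6172.5 = 17228990.63.

17228990.63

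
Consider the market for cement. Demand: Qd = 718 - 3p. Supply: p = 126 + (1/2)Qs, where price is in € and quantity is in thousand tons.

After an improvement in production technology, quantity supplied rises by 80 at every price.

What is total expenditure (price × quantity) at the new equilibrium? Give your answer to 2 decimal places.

Solve the original market: 718 - 3p = 2p - 252, hence p = 194 and Q = 136.
With the change applied: demand Qd = 718 - 3p, supply Qs = 2p - 172.
Equate the new curves: 718 - 3p = 2p - 172, giving 890 = 5p, p = 178, Q = 184.
New expenditure = 178 × 184 = 32752.00.

32752.00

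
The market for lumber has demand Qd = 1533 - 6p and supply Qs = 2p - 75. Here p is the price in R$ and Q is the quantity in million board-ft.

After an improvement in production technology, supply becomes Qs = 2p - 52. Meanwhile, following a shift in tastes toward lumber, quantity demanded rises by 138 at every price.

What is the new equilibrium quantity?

Original equilibrium: 1533 - 6p = 2p - 75 gives 1608 = 8p, so p = 201 and Q = 327.
The shock moves the curves to Qd = 1671 - 6p and Qs = 2p - 52.
New equilibrium: 1671 - 6p = 2p - 52 ⇒ 1723 = 8p ⇒ p = 215.375, Q = 378.75.

378.75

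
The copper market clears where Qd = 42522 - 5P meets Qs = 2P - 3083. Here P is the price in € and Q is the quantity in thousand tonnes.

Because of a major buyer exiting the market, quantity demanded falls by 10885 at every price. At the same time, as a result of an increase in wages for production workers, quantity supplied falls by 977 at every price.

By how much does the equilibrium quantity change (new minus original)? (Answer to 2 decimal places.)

-3807.86

Solve the original market: 42522 - 5P = 2P - 3083, hence P = 6515 and Q = 9947.
The new curves are Qd = 31637 - 5P (demand) and Qs = 2P - 4060 (supply).
Equate the new curves: 31637 - 5P = 2P - 4060, giving 35697 = 7P, P = 35697/7 ≈ 5099.5714, Q = 42974/7 ≈ 6139.1429.
ΔQ = 6139.1429 − 9947 = -3807.86.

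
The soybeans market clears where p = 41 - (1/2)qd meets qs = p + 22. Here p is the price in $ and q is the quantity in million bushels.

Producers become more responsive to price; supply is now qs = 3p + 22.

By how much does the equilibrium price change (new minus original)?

-8

Before the shock: 82 - 2p = p + 22 ⇒ 60 = 3p ⇒ p = 20, q = 42.
The new curves are qd = 82 - 2p (demand) and qs = 3p + 22 (supply).
Clearing the new market: 82 - 2p = 3p + 22, so p = 12 and q = 58.
Δp = 12 − 20 = -8.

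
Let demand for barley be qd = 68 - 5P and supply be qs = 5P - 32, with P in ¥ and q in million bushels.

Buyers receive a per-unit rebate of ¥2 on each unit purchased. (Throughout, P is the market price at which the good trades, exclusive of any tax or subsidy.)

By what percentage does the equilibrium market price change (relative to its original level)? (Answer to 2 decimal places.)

Before the shock: 68 - 5P = 5P - 32 ⇒ 100 = 10P ⇒ P = 10, q = 18.
Since buyers' out-of-pocket price is the market price minus the rebate, the effective demand curve becomes qd = 78 - 5P.
New equilibrium: 78 - 5P = 5P - 32 ⇒ 110 = 10P ⇒ P = 11, q = 23.
%ΔP = (11 − 10) / 10 × 100 = +10.00%.

+10.00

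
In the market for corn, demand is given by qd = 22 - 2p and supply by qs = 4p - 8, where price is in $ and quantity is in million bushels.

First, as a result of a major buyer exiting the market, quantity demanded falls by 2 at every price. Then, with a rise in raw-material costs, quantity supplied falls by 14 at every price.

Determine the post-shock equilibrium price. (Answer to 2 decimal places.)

7.00

Before the shock: 22 - 2p = 4p - 8 ⇒ 30 = 6p ⇒ p = 5, q = 12.
With the change applied: demand qd = 20 - 2p, supply qs = 4p - 22.
Setting them equal: 20 - 2p = 4p - 22 → 42 = 6p, so p = 7 and q = 6.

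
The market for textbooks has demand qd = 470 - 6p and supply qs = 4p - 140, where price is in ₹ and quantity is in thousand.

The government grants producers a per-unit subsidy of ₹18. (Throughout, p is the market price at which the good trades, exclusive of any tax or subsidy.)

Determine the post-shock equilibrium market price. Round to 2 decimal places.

Initially, 470 - 6p = 4p - 140, so 610 = 10p and p = 61, q = 104.
Since sellers receive the price plus the subsidy, the effective supply curve becomes qs = 4p - 68.
Setting them equal: 470 - 6p = 4p - 68 → 538 = 10p, so p = 53.8 and q = 147.2.

53.80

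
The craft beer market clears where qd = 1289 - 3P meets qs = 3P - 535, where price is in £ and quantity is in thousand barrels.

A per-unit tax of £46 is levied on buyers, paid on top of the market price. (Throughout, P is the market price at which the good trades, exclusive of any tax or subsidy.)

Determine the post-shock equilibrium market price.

281

Before the shock: 1289 - 3P = 3P - 535 ⇒ 1824 = 6P ⇒ P = 304, q = 377.
Since buyers pay the price plus the tax, the effective demand curve becomes qd = 1151 - 3P.
New equilibrium: 1151 - 3P = 3P - 535 ⇒ 1686 = 6P ⇒ P = 281, q = 308.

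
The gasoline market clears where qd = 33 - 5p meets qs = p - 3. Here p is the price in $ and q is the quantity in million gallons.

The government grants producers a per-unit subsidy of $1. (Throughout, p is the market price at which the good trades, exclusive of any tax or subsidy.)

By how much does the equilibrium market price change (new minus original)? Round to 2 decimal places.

Solve the original market: 33 - 5p = p - 3, hence p = 6 and q = 3.
Since sellers receive the price plus the subsidy, the effective supply curve becomes qs = p - 2.
Setting them equal: 33 - 5p = p - 2 → 35 = 6p, so p = 35/6 ≈ 5.8333 and q = 23/6 ≈ 3.8333.
Δp = 5.8333 − 6 = -0.17.

-0.17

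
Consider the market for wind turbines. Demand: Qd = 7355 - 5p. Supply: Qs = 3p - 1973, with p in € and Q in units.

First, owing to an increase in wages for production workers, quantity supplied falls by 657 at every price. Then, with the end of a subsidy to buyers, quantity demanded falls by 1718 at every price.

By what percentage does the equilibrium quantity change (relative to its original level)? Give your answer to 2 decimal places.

Original equilibrium: 7355 - 5p = 3p - 1973 gives 9328 = 8p, so p = 1166 and Q = 1525.
With the change applied: demand Qd = 5637 - 5p, supply Qs = 3p - 2630.
Clearing the new market: 5637 - 5p = 3p - 2630, so p = 1033.375 and Q = 470.125.
%ΔQ = (470.125 − 1525) / 1525 × 100 = -69.17%.

-69.17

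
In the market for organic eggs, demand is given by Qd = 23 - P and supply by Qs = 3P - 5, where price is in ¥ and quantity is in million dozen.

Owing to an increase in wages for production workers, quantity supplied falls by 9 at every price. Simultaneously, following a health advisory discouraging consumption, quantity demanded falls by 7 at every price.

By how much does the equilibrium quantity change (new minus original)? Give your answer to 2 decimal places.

-7.50

Initially, 23 - P = 3P - 5, so 28 = 4P and P = 7, Q = 16.
After the shift, demand is Qd = 16 - P and supply is Qs = 3P - 14.
Setting them equal: 16 - P = 3P - 14 → 30 = 4P, so P = 7.5 and Q = 8.5.
ΔQ = 8.5 − 16 = -7.50.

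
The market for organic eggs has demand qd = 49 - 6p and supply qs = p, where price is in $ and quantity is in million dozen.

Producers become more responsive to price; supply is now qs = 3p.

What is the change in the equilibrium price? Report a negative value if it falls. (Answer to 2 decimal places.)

Initially, 49 - 6p = p, so 49 = 7p and p = 7, q = 7.
With the change applied: demand qd = 49 - 6p, supply qs = 3p.
Clearing the new market: 49 - 6p = 3p, so p = 49/9 ≈ 5.4444 and q = 49/3 ≈ 16.3333.
Δp = 5.4444 − 7 = -1.56.

-1.56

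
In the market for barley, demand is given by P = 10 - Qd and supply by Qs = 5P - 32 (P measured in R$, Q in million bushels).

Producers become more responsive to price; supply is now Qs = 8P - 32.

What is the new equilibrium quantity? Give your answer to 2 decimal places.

Original equilibrium: 10 - P = 5P - 32 gives 42 = 6P, so P = 7 and Q = 3.
With the change applied: demand Qd = 10 - P, supply Qs = 8P - 32.
Clearing the new market: 10 - P = 8P - 32, so P = 14/3 ≈ 4.6667 and Q = 16/3 ≈ 5.3333.

5.33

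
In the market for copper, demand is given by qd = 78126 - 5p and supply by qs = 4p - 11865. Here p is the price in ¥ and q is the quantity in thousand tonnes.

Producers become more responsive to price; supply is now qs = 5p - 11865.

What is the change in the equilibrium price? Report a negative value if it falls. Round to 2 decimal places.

-999.90

Solve the original market: 78126 - 5p = 4p - 11865, hence p = 9999 and q = 28131.
The shock moves the curves to qd = 78126 - 5p and qs = 5p - 11865.
Clearing the new market: 78126 - 5p = 5p - 11865, so p = 8999.1 and q = 33130.5.
Δp = 8999.1 − 9999 = -999.90.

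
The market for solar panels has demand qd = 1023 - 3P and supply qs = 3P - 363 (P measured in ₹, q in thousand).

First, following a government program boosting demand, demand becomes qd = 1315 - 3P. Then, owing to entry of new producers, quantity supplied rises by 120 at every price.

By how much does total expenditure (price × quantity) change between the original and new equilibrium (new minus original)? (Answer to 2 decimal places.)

+62951.33

Solve the original market: 1023 - 3P = 3P - 363, hence P = 231 and q = 330.
The shock moves the curves to qd = 1315 - 3P and qs = 3P - 243.
New equilibrium: 1315 - 3P = 3P - 243 ⇒ 1558 = 6P ⇒ P = 779/3 ≈ 259.6667, q = 536.
Expenditure moves from 231×330 = 76230 to 259.6667×536 = 139181.3333; change = +62951.33.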